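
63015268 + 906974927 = 969990195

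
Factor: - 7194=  - 2^1*3^1*11^1*109^1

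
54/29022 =9/4837 = 0.00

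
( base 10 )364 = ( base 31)bn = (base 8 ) 554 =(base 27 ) dd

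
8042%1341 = 1337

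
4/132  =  1/33 = 0.03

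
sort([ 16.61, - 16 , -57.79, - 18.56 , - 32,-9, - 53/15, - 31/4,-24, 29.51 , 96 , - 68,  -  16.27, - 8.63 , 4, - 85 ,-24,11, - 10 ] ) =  [-85,-68, - 57.79,-32,  -  24 ,-24, - 18.56, - 16.27,-16  ,-10,-9 , - 8.63 , - 31/4, - 53/15 , 4, 11, 16.61,29.51 , 96 ] 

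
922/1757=922/1757= 0.52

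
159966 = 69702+90264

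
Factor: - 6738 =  - 2^1 * 3^1 * 1123^1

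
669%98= 81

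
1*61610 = 61610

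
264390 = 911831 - 647441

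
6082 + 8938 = 15020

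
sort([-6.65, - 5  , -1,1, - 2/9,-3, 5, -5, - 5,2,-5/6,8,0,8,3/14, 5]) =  [-6.65, - 5,-5, - 5 , - 3,-1,  -  5/6,- 2/9,0,3/14, 1,2,5,5,8,8 ]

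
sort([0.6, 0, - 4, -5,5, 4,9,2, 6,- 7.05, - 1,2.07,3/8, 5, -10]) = [ - 10, -7.05, - 5, -4, - 1, 0,3/8,  0.6, 2,2.07,4,5,  5, 6, 9]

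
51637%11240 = 6677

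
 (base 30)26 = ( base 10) 66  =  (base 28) 2A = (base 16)42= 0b1000010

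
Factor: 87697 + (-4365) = 2^2*83^1*251^1 = 83332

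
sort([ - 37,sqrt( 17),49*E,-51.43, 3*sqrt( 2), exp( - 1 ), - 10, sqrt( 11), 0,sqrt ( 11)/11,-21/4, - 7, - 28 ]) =[- 51.43 , - 37, - 28, - 10, - 7, - 21/4, 0,sqrt(11 ) /11,  exp( - 1), sqrt( 11), sqrt(17),3 * sqrt(2 ) , 49 *E]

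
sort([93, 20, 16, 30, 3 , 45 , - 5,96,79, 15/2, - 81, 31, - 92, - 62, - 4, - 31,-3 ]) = [ -92, - 81,- 62, - 31,- 5, - 4 ,  -  3, 3, 15/2,16, 20 , 30,31, 45, 79,93, 96]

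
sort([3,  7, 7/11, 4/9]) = [4/9,7/11,3,7] 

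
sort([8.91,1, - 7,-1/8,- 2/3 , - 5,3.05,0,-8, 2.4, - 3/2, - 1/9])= [ - 8,  -  7,  -  5, - 3/2, - 2/3,- 1/8, - 1/9,0, 1,2.4 , 3.05,8.91 ]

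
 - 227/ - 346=227/346 =0.66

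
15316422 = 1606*9537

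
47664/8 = 5958= 5958.00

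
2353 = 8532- 6179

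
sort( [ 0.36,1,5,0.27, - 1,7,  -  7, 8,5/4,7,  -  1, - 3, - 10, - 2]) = [ - 10 , - 7,  -  3, - 2,-1,  -  1 , 0.27,  0.36,1,5/4,  5 , 7,  7,8]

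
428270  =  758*565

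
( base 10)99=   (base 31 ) 36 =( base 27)3i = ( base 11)90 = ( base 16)63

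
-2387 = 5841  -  8228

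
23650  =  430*55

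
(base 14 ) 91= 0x7F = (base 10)127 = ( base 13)9a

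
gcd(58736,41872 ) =16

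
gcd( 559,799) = 1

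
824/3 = 274+ 2/3  =  274.67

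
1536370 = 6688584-5152214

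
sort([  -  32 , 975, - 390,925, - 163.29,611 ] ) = [ - 390,-163.29, - 32, 611,925,  975 ] 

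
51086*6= 306516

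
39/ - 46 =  - 39/46= -  0.85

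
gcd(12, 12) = 12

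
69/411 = 23/137 = 0.17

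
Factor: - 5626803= - 3^1*7^1 * 13^1 * 20611^1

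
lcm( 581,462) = 38346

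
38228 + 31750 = 69978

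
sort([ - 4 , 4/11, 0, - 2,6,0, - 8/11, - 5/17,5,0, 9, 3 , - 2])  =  [ - 4, - 2, - 2, -8/11, - 5/17,0 , 0,0,4/11,3,5,6,9]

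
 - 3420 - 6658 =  - 10078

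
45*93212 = 4194540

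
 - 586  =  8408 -8994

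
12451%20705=12451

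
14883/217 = 14883/217 = 68.59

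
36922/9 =4102 + 4/9 = 4102.44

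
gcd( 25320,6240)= 120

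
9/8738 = 9/8738 = 0.00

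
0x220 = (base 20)174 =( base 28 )JC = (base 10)544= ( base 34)g0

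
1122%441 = 240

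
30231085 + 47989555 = 78220640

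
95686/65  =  95686/65   =  1472.09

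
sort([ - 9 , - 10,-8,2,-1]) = [ - 10,-9,-8 , - 1,2 ] 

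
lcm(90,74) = 3330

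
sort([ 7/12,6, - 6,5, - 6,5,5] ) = [  -  6 , - 6, 7/12,5,5,5,6]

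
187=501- 314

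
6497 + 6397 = 12894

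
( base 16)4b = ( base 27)2l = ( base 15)50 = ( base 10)75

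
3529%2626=903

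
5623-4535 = 1088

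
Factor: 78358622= 2^1*19^1 * 2062069^1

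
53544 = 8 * 6693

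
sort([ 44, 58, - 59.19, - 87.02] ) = [ - 87.02, - 59.19, 44,58 ]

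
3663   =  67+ 3596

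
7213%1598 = 821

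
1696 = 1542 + 154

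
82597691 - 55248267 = 27349424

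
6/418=3/209 = 0.01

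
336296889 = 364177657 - 27880768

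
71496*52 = 3717792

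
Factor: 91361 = 103^1*887^1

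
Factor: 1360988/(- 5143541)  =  - 2^2*13^( - 1) * 89^1 * 3823^1*395657^( - 1)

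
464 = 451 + 13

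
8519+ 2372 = 10891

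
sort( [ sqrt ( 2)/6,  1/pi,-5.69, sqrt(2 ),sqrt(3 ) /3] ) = [  -  5.69,  sqrt ( 2) /6,  1/pi, sqrt( 3) /3, sqrt( 2)]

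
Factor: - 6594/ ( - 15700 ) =21/50 = 2^( - 1)*3^1*5^ (-2 )*7^1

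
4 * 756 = 3024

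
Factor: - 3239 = -41^1*79^1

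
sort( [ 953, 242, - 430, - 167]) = [ - 430, - 167, 242, 953 ]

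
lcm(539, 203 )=15631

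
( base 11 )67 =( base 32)29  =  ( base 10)73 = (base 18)41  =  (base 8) 111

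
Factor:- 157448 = -2^3 * 19681^1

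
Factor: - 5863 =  - 11^1*13^1*41^1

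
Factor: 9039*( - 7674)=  - 69365286 = - 2^1*3^2* 23^1*131^1*1279^1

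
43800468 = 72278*606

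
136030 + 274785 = 410815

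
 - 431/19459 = - 431/19459= - 0.02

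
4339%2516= 1823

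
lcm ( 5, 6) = 30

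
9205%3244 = 2717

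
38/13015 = 2/685 = 0.00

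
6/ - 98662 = - 1 + 49328/49331 = - 0.00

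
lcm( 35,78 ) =2730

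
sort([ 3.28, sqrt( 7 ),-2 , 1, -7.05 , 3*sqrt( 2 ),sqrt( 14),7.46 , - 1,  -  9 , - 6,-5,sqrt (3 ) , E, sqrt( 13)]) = [ - 9, - 7.05, - 6,- 5,  -  2, - 1,1,  sqrt(  3 ), sqrt(7 ),E,3.28,  sqrt( 13),sqrt( 14),3*sqrt ( 2), 7.46]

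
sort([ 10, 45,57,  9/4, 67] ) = [9/4,10,45, 57, 67 ]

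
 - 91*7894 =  - 718354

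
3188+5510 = 8698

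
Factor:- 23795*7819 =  - 186053105 = -5^1*7^1*1117^1*4759^1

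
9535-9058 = 477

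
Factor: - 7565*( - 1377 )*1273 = 13260847365 = 3^4*5^1*17^2*19^1*67^1 *89^1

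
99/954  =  11/106 = 0.10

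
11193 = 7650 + 3543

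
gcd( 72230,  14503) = 1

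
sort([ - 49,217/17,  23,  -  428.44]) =[ - 428.44  , - 49,217/17,  23 ] 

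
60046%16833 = 9547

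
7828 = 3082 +4746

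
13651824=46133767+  - 32481943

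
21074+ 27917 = 48991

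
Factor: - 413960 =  - 2^3*5^1*79^1*131^1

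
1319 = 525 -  - 794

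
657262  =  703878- 46616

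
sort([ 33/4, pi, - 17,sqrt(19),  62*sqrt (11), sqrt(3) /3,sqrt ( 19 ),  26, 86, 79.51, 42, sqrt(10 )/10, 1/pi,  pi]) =[ - 17 , sqrt(10 )/10, 1/pi,  sqrt(3 )/3,pi,pi,  sqrt( 19), sqrt( 19), 33/4,26,42,  79.51,86, 62*sqrt(11 )]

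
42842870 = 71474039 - 28631169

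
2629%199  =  42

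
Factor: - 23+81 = 58 =2^1*29^1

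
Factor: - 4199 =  - 13^1*17^1*19^1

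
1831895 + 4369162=6201057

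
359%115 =14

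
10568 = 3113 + 7455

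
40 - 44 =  - 4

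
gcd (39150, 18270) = 2610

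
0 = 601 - 601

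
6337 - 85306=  - 78969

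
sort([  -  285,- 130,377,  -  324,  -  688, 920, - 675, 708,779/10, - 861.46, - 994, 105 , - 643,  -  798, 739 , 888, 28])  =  [ - 994,-861.46, - 798,-688,-675, - 643, - 324 , - 285,-130,28,779/10,105,377,708 , 739,888,920] 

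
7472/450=16 + 136/225 = 16.60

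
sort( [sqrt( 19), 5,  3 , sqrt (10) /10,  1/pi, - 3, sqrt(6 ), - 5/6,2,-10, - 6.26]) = [-10,-6.26, - 3, - 5/6, sqrt(10)/10 , 1/pi,  2,sqrt( 6),3,  sqrt( 19 ),5 ]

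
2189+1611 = 3800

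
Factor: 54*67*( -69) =-2^1*3^4*23^1*67^1 = - 249642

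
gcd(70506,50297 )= 1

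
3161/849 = 3 + 614/849 = 3.72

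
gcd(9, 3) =3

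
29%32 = 29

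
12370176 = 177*69888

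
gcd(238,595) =119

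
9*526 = 4734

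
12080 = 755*16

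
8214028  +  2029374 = 10243402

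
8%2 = 0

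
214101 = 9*23789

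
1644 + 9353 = 10997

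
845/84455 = 169/16891=   0.01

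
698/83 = 698/83 =8.41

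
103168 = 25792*4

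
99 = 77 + 22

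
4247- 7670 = -3423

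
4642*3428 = 15912776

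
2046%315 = 156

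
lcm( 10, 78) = 390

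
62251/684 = 62251/684=91.01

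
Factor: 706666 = 2^1*353333^1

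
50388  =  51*988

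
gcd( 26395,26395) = 26395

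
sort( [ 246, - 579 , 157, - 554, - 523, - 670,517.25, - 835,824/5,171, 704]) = [ - 835, - 670,  -  579, - 554, - 523,157,824/5,171,246,517.25,704] 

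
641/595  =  641/595=1.08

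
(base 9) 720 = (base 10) 585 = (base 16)249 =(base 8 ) 1111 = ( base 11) 492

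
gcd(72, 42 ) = 6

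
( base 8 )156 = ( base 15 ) 75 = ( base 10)110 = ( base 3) 11002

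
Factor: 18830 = 2^1  *5^1*7^1*269^1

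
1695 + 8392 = 10087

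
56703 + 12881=69584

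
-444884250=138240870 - 583125120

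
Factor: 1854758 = 2^1 * 41^1*22619^1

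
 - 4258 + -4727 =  - 8985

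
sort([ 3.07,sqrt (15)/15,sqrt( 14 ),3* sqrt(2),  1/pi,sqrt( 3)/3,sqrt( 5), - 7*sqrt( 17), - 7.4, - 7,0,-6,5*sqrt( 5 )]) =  [ - 7*sqrt(17),  -  7.4,-7, -6, 0, sqrt( 15)/15, 1/pi,sqrt(3)/3,sqrt(  5),3.07,sqrt( 14),3*sqrt( 2 ),5*sqrt( 5 )]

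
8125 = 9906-1781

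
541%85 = 31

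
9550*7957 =75989350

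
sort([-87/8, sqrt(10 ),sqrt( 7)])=[ - 87/8, sqrt( 7), sqrt ( 10 )]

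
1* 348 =348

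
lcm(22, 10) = 110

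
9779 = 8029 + 1750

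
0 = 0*(-32)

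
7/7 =1 = 1.00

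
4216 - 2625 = 1591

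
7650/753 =2550/251 = 10.16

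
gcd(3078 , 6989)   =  1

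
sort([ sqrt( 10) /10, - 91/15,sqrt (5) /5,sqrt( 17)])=[ - 91/15,sqrt( 10) /10,sqrt( 5 ) /5 , sqrt( 17 )] 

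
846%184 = 110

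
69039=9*7671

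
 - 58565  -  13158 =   -  71723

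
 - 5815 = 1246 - 7061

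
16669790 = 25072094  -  8402304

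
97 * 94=9118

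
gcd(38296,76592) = 38296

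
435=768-333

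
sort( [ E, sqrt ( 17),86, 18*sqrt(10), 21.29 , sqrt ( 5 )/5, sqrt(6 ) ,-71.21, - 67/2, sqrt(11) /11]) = [ - 71.21, - 67/2,sqrt( 11 ) /11, sqrt( 5)/5, sqrt( 6 ),E,sqrt( 17),  21.29, 18 * sqrt(10 ),86 ] 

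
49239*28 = 1378692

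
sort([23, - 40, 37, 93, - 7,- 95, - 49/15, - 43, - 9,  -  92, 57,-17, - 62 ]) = [ - 95, - 92, - 62,-43,-40 , - 17, - 9,  -  7, - 49/15, 23,  37,57 , 93]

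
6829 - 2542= 4287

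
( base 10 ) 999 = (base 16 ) 3E7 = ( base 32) v7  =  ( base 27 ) 1a0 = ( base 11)829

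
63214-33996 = 29218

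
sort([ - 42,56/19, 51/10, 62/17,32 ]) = [ -42,56/19,62/17, 51/10,32] 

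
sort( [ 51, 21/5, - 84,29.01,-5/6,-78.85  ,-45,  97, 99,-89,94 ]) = [-89, - 84, - 78.85, - 45,-5/6, 21/5,29.01,51,94, 97,99] 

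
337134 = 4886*69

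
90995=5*18199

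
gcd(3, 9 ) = 3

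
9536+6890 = 16426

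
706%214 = 64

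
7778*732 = 5693496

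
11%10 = 1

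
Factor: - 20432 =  - 2^4*1277^1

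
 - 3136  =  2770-5906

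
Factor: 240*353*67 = 5676240 = 2^4*3^1 *5^1*67^1*353^1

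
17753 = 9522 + 8231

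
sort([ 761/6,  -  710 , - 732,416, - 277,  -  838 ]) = [  -  838, - 732, - 710, - 277,761/6, 416 ]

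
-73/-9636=1/132=0.01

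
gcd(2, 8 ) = 2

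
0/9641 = 0 = 0.00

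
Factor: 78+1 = 79 = 79^1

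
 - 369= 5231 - 5600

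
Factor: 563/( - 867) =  - 3^( - 1)*17^( - 2) * 563^1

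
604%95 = 34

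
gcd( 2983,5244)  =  19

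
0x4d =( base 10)77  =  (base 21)3e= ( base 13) 5C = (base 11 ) 70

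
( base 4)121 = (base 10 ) 25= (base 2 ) 11001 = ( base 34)p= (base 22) 13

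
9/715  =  9/715 =0.01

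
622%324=298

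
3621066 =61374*59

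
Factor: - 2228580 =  - 2^2*3^3*5^1*4127^1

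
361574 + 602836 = 964410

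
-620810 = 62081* (-10 ) 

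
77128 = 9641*8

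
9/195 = 3/65 = 0.05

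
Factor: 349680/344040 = 62/61 = 2^1*31^1*61^( - 1) 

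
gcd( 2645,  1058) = 529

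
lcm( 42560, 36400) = 2766400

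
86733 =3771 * 23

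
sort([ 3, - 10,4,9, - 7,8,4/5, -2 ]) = [ - 10, - 7, - 2,4/5,3,4, 8,  9]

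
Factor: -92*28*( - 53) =136528 = 2^4 * 7^1 * 23^1 * 53^1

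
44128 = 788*56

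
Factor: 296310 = 2^1*3^1*5^1*7^1*17^1*83^1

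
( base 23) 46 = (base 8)142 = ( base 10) 98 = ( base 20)4I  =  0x62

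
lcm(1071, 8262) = 57834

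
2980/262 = 11 + 49/131 =11.37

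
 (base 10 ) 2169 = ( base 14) B0D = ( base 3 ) 2222100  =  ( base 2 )100001111001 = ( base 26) 35B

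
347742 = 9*38638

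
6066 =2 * 3033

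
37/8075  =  37/8075 = 0.00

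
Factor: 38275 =5^2*1531^1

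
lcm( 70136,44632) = 490952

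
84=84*1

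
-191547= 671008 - 862555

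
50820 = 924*55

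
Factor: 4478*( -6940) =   -  31077320   =  -2^3* 5^1*347^1*2239^1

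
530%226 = 78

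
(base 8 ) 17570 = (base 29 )9GN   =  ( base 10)8056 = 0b1111101111000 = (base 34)6WW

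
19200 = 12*1600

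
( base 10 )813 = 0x32d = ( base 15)393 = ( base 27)133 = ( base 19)24f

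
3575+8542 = 12117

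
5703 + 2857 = 8560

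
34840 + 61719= 96559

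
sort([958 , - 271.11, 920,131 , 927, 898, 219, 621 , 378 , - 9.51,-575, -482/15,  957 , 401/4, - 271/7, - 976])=[ - 976, - 575,  -  271.11,-271/7, - 482/15,-9.51,401/4,131,219  ,  378, 621, 898  ,  920 , 927, 957, 958]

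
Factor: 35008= 2^6*547^1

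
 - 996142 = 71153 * ( -14)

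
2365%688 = 301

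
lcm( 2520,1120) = 10080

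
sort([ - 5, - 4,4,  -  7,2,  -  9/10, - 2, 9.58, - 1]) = [  -  7 , - 5, - 4,-2, - 1, - 9/10,2,4, 9.58]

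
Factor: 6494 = 2^1*17^1* 191^1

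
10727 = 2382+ 8345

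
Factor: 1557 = 3^2*173^1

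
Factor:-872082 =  -2^1*3^2*48449^1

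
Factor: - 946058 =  - 2^1*31^1* 15259^1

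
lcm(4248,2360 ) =21240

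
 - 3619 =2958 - 6577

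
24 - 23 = 1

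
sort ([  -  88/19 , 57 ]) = [ - 88/19,57] 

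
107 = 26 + 81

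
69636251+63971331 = 133607582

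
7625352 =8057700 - 432348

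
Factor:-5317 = - 13^1*409^1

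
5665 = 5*1133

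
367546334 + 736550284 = 1104096618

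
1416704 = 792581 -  - 624123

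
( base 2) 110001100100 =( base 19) 8ei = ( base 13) 15a0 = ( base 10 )3172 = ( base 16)c64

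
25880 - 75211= - 49331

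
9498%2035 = 1358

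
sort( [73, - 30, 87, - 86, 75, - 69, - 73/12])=[ - 86, - 69, - 30, - 73/12, 73, 75, 87 ]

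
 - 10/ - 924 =5/462= 0.01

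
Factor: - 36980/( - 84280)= 43/98=2^( - 1)*7^(-2 )*43^1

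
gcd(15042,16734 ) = 6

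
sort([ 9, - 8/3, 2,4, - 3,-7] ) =[ - 7, - 3, - 8/3 , 2,4,9 ]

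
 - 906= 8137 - 9043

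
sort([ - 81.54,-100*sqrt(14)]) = [ - 100*sqrt( 14 ), -81.54]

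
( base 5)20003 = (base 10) 1253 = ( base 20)32d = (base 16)4E5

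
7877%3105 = 1667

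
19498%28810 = 19498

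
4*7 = 28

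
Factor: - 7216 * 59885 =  - 432130160 = - 2^4 * 5^1*7^1 * 11^1*29^1*41^1 * 59^1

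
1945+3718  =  5663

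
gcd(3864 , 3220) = 644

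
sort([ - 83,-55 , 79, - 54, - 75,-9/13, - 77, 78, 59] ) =[ - 83,  -  77, - 75, - 55,-54, -9/13,59  ,  78,79]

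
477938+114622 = 592560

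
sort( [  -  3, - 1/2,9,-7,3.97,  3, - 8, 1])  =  [ - 8 , - 7,  -  3, - 1/2,1, 3, 3.97 , 9]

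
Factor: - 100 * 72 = - 7200 = - 2^5*3^2 * 5^2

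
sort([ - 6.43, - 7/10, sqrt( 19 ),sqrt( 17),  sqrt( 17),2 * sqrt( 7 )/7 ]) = [ - 6.43, - 7/10,  2* sqrt (7) /7,sqrt( 17),sqrt( 17), sqrt(19)] 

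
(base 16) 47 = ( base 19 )3e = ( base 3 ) 2122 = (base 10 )71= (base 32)27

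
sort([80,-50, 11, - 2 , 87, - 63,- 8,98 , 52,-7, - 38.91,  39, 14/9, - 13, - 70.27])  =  [-70.27, - 63, - 50, - 38.91, - 13,-8 , -7,-2,14/9,11,39 , 52, 80,87,  98] 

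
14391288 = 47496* 303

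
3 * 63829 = 191487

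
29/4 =7 + 1/4 = 7.25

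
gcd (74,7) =1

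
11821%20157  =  11821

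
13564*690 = 9359160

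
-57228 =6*( - 9538)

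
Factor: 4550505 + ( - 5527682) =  - 977177 = - 17^1*47^1*1223^1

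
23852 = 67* 356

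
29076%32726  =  29076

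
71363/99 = 720 + 83/99= 720.84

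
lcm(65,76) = 4940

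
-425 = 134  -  559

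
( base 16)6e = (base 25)4A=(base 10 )110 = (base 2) 1101110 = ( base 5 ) 420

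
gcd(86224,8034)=2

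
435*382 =166170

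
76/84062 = 38/42031 = 0.00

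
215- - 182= 397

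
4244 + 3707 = 7951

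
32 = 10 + 22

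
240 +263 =503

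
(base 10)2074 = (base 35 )1O9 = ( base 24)3ea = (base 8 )4032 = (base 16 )81a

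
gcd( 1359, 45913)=1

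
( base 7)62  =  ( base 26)1i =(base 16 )2C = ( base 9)48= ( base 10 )44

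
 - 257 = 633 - 890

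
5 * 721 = 3605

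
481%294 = 187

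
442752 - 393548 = 49204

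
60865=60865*1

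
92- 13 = 79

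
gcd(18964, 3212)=44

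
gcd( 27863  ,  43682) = 1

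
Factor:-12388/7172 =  - 19/11 = - 11^( - 1) * 19^1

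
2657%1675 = 982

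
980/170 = 5  +  13/17= 5.76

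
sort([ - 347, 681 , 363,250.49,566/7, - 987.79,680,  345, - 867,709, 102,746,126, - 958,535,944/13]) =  [ - 987.79, - 958, - 867, - 347, 944/13,566/7,102, 126,  250.49, 345, 363,535,680,681,  709, 746]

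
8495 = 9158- 663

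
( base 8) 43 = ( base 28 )17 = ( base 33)12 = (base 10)35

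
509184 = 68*7488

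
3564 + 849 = 4413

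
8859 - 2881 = 5978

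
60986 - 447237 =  - 386251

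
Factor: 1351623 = 3^1*7^1*13^1 * 4951^1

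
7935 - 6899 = 1036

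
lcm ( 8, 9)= 72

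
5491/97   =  5491/97 = 56.61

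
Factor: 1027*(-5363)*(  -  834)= 4593506034 = 2^1*3^1*13^1 * 31^1 * 79^1*139^1*173^1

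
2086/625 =2086/625= 3.34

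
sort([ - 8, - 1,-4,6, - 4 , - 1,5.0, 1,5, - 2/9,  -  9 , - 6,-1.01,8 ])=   [ - 9,-8, - 6, - 4,-4 , - 1.01, - 1, - 1, - 2/9,1,5.0,  5,6,8 ]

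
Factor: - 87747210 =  - 2^1*3^2*5^1 * 974969^1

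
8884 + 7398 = 16282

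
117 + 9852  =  9969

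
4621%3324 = 1297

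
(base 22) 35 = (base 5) 241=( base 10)71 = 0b1000111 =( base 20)3b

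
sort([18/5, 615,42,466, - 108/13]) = [ - 108/13,18/5,42,466,615]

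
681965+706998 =1388963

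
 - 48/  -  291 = 16/97=0.16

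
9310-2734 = 6576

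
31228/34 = 918 + 8/17 = 918.47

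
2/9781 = 2/9781 = 0.00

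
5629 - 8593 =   -  2964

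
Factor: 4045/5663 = 5/7 =5^1*7^(- 1 )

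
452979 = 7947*57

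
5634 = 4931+703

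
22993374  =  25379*906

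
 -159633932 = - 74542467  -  85091465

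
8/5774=4/2887 = 0.00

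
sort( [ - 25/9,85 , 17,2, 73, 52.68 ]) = [ - 25/9, 2,17,  52.68,73, 85 ] 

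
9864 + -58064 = -48200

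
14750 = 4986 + 9764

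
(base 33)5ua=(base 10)6445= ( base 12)3891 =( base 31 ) 6LS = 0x192d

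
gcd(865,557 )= 1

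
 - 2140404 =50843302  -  52983706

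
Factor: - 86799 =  - 3^1*28933^1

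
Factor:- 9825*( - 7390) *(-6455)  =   - 2^1*3^1*5^4*131^1*739^1*1291^1 = - 468676571250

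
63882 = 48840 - -15042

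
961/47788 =961/47788=0.02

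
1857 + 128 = 1985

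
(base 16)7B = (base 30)43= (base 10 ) 123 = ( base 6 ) 323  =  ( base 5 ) 443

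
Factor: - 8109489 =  - 3^1*2703163^1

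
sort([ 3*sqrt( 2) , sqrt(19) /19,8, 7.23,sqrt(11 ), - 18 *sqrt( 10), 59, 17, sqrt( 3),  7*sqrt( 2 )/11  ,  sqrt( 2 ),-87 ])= [-87,-18*sqrt ( 10 ), sqrt( 19 )/19, 7*sqrt( 2)/11,sqrt(2 ), sqrt(3), sqrt( 11),3*sqrt ( 2), 7.23, 8, 17, 59] 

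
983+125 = 1108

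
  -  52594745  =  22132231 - 74726976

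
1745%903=842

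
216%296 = 216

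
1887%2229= 1887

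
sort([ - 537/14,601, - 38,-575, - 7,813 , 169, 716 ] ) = [ - 575, - 537/14,  -  38, -7, 169,601 , 716,813] 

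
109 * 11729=1278461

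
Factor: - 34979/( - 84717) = 3^ ( - 2)* 7^1*19^1 * 263^1*9413^( - 1 )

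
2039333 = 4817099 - 2777766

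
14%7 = 0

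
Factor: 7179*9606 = 68961474 = 2^1*3^2*1601^1*2393^1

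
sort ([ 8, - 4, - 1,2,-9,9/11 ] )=[ - 9, -4,-1,9/11,2,8] 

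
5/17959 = 5/17959=0.00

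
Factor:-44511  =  -3^1 * 37^1*401^1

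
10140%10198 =10140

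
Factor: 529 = 23^2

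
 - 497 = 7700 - 8197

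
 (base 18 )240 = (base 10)720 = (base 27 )QI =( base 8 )1320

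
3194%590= 244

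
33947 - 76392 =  - 42445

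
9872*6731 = 66448432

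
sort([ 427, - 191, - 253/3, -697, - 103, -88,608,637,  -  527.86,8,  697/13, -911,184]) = [ - 911,-697, - 527.86 , - 191, - 103,-88, - 253/3,8,697/13,184,427  ,  608,637]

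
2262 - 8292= -6030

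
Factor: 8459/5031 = 3^( - 2 )*11^1*13^ (- 1)*43^(-1 ) * 769^1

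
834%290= 254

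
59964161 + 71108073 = 131072234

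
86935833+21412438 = 108348271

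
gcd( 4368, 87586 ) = 2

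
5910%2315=1280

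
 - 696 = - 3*232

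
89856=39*2304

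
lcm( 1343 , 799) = 63121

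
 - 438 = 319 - 757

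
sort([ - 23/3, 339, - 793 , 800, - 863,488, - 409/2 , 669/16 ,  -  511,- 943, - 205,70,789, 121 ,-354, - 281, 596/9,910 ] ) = [ - 943, - 863, - 793,-511 , - 354,  -  281, - 205 ,  -  409/2, - 23/3 , 669/16,596/9, 70, 121,339,488, 789,800, 910]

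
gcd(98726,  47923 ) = 1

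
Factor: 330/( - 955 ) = -2^1*3^1 * 11^1 *191^ (-1 ) = -  66/191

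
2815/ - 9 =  - 313+2/9=- 312.78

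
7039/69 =7039/69 =102.01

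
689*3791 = 2611999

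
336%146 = 44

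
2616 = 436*6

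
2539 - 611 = 1928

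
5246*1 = 5246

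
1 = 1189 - 1188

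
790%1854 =790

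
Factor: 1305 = 3^2*5^1*29^1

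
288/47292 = 24/3941 = 0.01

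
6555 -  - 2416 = 8971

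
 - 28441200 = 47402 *(-600) 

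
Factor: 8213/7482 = 191/174 =2^( - 1 )*3^( - 1)*29^(-1)  *191^1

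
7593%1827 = 285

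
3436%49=6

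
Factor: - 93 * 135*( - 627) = 7871985 = 3^5*5^1* 11^1*19^1*31^1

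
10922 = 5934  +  4988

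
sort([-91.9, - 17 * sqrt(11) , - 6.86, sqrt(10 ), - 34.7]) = [ - 91.9, - 17*sqrt(11), - 34.7, - 6.86,  sqrt( 10)]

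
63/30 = 2+1/10 = 2.10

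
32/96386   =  16/48193 = 0.00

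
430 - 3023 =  - 2593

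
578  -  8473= - 7895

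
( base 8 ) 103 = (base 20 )37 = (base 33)21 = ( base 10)67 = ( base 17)3G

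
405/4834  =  405/4834 = 0.08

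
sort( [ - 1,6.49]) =[ - 1,6.49 ]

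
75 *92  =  6900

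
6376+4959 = 11335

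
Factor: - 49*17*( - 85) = 70805= 5^1*7^2*17^2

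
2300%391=345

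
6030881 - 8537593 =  - 2506712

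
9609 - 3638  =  5971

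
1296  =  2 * 648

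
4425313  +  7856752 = 12282065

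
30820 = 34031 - 3211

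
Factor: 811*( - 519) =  - 420909 = -3^1 *173^1*811^1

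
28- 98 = -70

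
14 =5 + 9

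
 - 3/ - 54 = 1/18 = 0.06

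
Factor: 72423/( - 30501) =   -  8047/3389 =-  13^1 * 619^1*3389^( - 1) 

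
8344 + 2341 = 10685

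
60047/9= 60047/9 = 6671.89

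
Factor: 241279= 89^1*2711^1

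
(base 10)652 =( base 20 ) 1CC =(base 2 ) 1010001100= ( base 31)L1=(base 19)1f6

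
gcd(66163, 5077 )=1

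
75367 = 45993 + 29374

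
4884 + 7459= 12343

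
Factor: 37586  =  2^1*18793^1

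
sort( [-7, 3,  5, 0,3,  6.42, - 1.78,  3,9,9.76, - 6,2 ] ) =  [ - 7,  -  6, - 1.78 , 0,2,3,3,3,5,  6.42, 9, 9.76 ] 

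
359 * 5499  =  1974141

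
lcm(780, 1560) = 1560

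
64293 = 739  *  87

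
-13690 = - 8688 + - 5002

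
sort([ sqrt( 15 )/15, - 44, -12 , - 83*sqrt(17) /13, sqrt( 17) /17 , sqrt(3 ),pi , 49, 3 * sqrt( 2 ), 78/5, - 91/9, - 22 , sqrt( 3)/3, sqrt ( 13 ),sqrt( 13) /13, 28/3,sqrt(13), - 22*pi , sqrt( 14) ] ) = [ - 22*pi, - 44,-83*sqrt(  17)/13, - 22, - 12, - 91/9, sqrt ( 17)/17,sqrt( 15)/15 , sqrt(13 ) /13,sqrt( 3)/3, sqrt( 3 ) , pi,sqrt( 13 ), sqrt( 13 ), sqrt( 14), 3 * sqrt(2 ), 28/3,78/5, 49 ] 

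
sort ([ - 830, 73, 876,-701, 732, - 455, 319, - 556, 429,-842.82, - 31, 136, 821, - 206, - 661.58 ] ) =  [ - 842.82, - 830,-701 , - 661.58, - 556, - 455, - 206,  -  31, 73,136, 319, 429, 732,821, 876 ]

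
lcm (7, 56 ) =56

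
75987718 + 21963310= 97951028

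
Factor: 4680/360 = 13 = 13^1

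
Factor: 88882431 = 3^1*11^1*53^1 * 89^1*571^1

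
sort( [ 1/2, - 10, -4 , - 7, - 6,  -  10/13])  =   [-10 , - 7 , -6, - 4, - 10/13,  1/2] 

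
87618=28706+58912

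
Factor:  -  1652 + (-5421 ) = -11^1*643^1 = - 7073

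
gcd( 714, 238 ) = 238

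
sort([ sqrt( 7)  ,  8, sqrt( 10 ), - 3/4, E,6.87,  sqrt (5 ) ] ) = [ - 3/4,sqrt( 5) , sqrt( 7), E, sqrt( 10 ), 6.87,  8 ] 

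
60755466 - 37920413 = 22835053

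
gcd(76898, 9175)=1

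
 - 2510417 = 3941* ( - 637)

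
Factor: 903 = 3^1*7^1*43^1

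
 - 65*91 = - 5915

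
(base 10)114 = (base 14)82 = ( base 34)3c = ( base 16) 72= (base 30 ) 3o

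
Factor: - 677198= - 2^1*19^1*71^1*251^1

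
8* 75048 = 600384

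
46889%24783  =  22106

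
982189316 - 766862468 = 215326848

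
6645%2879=887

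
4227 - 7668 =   -  3441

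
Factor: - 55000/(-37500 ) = 2^1*3^(-1)*5^(  -  1)*11^1 =22/15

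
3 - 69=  - 66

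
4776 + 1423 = 6199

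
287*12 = 3444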